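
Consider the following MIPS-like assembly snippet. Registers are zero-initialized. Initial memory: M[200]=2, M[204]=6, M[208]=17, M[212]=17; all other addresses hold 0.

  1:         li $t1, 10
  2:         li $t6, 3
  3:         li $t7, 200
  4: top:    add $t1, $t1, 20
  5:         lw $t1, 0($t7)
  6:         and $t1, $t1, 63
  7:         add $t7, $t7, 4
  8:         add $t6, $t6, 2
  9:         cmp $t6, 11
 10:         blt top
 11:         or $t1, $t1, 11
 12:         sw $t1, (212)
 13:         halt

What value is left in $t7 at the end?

216

$t1=10
$t6=3
$t7=200
$t1=10+20=30
$t1=M[200]=2
$t1=2&63=2
$t7=200+4=204
$t6=3+2=5
cmp $t6, 11  (cmp 5,11)
blt top: taken
$t1=2+20=22
$t1=M[204]=6
$t1=6&63=6
$t7=204+4=208
$t6=5+2=7
cmp $t6, 11  (cmp 7,11)
blt top: taken
$t1=6+20=26
$t1=M[208]=17
$t1=17&63=17
$t7=208+4=212
$t6=7+2=9
cmp $t6, 11  (cmp 9,11)
blt top: taken
$t1=17+20=37
$t1=M[212]=17
$t1=17&63=17
$t7=212+4=216
$t6=9+2=11
cmp $t6, 11  (cmp 11,11)
blt top: not taken
$t1=17|11=27
sw $t1, (212) → M[212]=27
halt.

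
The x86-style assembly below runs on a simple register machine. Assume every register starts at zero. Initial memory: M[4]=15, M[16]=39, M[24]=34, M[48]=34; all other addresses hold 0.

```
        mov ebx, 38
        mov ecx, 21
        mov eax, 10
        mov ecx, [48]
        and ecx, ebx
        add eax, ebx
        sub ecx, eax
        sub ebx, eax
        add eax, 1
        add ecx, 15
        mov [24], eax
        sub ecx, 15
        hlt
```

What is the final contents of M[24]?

mov ebx, 38 → ebx=38
mov ecx, 21 → ecx=21
mov eax, 10 → eax=10
mov ecx, [48] → ecx=M[48]=34
and ecx, ebx → ecx=34&38=34
add eax, ebx → eax=10+38=48
sub ecx, eax → ecx=34-48=-14
sub ebx, eax → ebx=38-48=-10
add eax, 1 → eax=48+1=49
add ecx, 15 → ecx=(-14)+15=1
mov [24], eax → M[24]=49
sub ecx, 15 → ecx=1-15=-14
halt.

49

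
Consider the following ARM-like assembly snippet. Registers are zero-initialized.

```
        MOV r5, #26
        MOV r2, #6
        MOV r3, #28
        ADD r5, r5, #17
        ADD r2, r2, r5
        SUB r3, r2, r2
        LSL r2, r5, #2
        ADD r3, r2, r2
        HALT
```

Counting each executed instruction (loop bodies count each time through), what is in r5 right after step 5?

43

r5=26
r2=6
r3=28
r5=26+17=43
r2=6+43=49
After step 5: r5 = 43.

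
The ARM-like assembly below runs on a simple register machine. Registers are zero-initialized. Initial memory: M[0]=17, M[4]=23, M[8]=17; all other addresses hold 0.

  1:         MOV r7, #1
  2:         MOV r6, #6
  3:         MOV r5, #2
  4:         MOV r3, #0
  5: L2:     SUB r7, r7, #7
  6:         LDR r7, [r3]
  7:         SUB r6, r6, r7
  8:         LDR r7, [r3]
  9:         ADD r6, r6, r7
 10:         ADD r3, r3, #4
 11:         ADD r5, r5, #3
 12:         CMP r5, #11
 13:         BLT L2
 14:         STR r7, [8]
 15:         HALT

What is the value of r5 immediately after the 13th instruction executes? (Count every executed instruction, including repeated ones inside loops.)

5

after MOV r7, #1: r7=1
after MOV r6, #6: r6=6
after MOV r5, #2: r5=2
after MOV r3, #0: r3=0
after SUB r7, r7, #7: r7=1-7=-6
after LDR r7, [r3]: r7=M[0]=17
after SUB r6, r6, r7: r6=6-17=-11
after LDR r7, [r3]: r7=M[0]=17
after ADD r6, r6, r7: r6=(-11)+17=6
after ADD r3, r3, #4: r3=0+4=4
after ADD r5, r5, #3: r5=2+3=5
CMP r5, #11  (cmp 5,11)
BLT L2: taken
After step 13: r5 = 5.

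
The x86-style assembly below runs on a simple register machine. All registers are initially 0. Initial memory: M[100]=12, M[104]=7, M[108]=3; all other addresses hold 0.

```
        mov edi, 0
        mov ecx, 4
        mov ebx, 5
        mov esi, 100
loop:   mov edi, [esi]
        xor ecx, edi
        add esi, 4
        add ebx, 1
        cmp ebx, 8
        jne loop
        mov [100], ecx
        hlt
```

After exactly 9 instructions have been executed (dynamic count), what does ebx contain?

after mov edi, 0: edi=0
after mov ecx, 4: ecx=4
after mov ebx, 5: ebx=5
after mov esi, 100: esi=100
after mov edi, [esi]: edi=M[100]=12
after xor ecx, edi: ecx=4^12=8
after add esi, 4: esi=100+4=104
after add ebx, 1: ebx=5+1=6
cmp ebx, 8  (cmp 6,8)
After step 9: ebx = 6.

6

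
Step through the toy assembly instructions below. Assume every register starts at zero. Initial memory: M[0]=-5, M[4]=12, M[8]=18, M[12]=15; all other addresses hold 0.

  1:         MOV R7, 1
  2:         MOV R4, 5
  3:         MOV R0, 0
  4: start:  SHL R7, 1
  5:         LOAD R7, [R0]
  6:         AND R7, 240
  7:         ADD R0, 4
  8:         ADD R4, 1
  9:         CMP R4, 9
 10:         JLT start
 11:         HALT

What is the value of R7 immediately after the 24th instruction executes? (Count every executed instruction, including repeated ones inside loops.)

16

R7=1
R4=5
R0=0
R7=1<<1=2
R7=M[0]=-5
R7=(-5)&240=240
R0=0+4=4
R4=5+1=6
CMP R4, 9  (cmp 6,9)
JLT start: taken
R7=240<<1=480
R7=M[4]=12
R7=12&240=0
R0=4+4=8
R4=6+1=7
CMP R4, 9  (cmp 7,9)
JLT start: taken
R7=0<<1=0
R7=M[8]=18
R7=18&240=16
R0=8+4=12
R4=7+1=8
CMP R4, 9  (cmp 8,9)
JLT start: taken
After step 24: R7 = 16.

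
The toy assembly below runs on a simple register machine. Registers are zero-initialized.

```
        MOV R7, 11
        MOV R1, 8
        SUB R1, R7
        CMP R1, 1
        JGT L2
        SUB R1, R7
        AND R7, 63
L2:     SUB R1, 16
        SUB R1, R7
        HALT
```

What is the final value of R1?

-41

MOV R7, 11 → R7=11
MOV R1, 8 → R1=8
SUB R1, R7 → R1=8-11=-3
CMP R1, 1  (cmp -3,1)
JGT L2: not taken
SUB R1, R7 → R1=(-3)-11=-14
AND R7, 63 → R7=11&63=11
SUB R1, 16 → R1=(-14)-16=-30
SUB R1, R7 → R1=(-30)-11=-41
halt.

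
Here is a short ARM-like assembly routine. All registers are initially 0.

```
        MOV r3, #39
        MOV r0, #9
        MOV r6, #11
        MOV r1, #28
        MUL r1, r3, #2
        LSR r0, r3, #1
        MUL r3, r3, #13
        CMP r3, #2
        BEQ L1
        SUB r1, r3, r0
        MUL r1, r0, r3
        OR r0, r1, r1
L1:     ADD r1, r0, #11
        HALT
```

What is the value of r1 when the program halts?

9644

r3=39
r0=9
r6=11
r1=28
r1=39*2=78
r0=39>>1=19
r3=39*13=507
CMP r3, #2  (cmp 507,2)
BEQ L1: not taken
r1=507-19=488
r1=19*507=9633
r0=9633|9633=9633
r1=9633+11=9644
halt.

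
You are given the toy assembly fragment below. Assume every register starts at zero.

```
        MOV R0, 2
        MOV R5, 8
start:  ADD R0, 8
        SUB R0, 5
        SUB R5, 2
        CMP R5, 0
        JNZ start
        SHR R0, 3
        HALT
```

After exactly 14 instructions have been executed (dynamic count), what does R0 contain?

11

after MOV R0, 2: R0=2
after MOV R5, 8: R5=8
after ADD R0, 8: R0=2+8=10
after SUB R0, 5: R0=10-5=5
after SUB R5, 2: R5=8-2=6
CMP R5, 0  (cmp 6,0)
JNZ start: taken
after ADD R0, 8: R0=5+8=13
after SUB R0, 5: R0=13-5=8
after SUB R5, 2: R5=6-2=4
CMP R5, 0  (cmp 4,0)
JNZ start: taken
after ADD R0, 8: R0=8+8=16
after SUB R0, 5: R0=16-5=11
After step 14: R0 = 11.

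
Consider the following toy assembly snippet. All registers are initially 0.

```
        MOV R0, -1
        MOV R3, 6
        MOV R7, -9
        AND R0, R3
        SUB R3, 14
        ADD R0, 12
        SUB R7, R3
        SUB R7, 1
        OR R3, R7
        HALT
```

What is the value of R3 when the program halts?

R0=-1
R3=6
R7=-9
R0=(-1)&6=6
R3=6-14=-8
R0=6+12=18
R7=(-9)-(-8)=-1
R7=(-1)-1=-2
R3=(-8)|(-2)=-2
halt.

-2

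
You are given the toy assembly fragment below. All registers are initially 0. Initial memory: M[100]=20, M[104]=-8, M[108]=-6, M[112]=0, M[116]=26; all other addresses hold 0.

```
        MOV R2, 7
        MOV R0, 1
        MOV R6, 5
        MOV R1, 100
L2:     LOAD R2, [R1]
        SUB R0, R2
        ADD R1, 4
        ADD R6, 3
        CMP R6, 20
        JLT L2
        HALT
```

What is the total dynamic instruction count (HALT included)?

35

R2=7
R0=1
R6=5
R1=100
R2=M[100]=20
R0=1-20=-19
R1=100+4=104
R6=5+3=8
CMP R6, 20  (cmp 8,20)
JLT L2: taken
R2=M[104]=-8
R0=(-19)-(-8)=-11
R1=104+4=108
R6=8+3=11
CMP R6, 20  (cmp 11,20)
JLT L2: taken
R2=M[108]=-6
R0=(-11)-(-6)=-5
R1=108+4=112
R6=11+3=14
CMP R6, 20  (cmp 14,20)
JLT L2: taken
R2=M[112]=0
R0=(-5)-0=-5
R1=112+4=116
R6=14+3=17
CMP R6, 20  (cmp 17,20)
JLT L2: taken
R2=M[116]=26
R0=(-5)-26=-31
R1=116+4=120
R6=17+3=20
CMP R6, 20  (cmp 20,20)
JLT L2: not taken
halt.
Total executed instructions: 35.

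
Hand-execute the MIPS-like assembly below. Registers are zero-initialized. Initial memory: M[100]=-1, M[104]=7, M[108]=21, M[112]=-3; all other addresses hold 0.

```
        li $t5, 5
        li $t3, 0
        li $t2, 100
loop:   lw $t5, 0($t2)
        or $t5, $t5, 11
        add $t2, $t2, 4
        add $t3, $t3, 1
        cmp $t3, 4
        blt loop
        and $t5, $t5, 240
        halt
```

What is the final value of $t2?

116

li $t5, 5 → $t5=5
li $t3, 0 → $t3=0
li $t2, 100 → $t2=100
lw $t5, 0($t2) → $t5=M[100]=-1
or $t5, $t5, 11 → $t5=(-1)|11=-1
add $t2, $t2, 4 → $t2=100+4=104
add $t3, $t3, 1 → $t3=0+1=1
cmp $t3, 4  (cmp 1,4)
blt loop: taken
lw $t5, 0($t2) → $t5=M[104]=7
or $t5, $t5, 11 → $t5=7|11=15
add $t2, $t2, 4 → $t2=104+4=108
add $t3, $t3, 1 → $t3=1+1=2
cmp $t3, 4  (cmp 2,4)
blt loop: taken
lw $t5, 0($t2) → $t5=M[108]=21
or $t5, $t5, 11 → $t5=21|11=31
add $t2, $t2, 4 → $t2=108+4=112
add $t3, $t3, 1 → $t3=2+1=3
cmp $t3, 4  (cmp 3,4)
blt loop: taken
lw $t5, 0($t2) → $t5=M[112]=-3
or $t5, $t5, 11 → $t5=(-3)|11=-1
add $t2, $t2, 4 → $t2=112+4=116
add $t3, $t3, 1 → $t3=3+1=4
cmp $t3, 4  (cmp 4,4)
blt loop: not taken
and $t5, $t5, 240 → $t5=(-1)&240=240
halt.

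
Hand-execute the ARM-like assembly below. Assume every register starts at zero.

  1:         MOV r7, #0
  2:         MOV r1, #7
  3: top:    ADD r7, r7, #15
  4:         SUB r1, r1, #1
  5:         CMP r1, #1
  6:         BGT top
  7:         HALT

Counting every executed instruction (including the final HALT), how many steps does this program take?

27

MOV r7, #0 → r7=0
MOV r1, #7 → r1=7
ADD r7, r7, #15 → r7=0+15=15
SUB r1, r1, #1 → r1=7-1=6
CMP r1, #1  (cmp 6,1)
BGT top: taken
ADD r7, r7, #15 → r7=15+15=30
SUB r1, r1, #1 → r1=6-1=5
CMP r1, #1  (cmp 5,1)
BGT top: taken
ADD r7, r7, #15 → r7=30+15=45
SUB r1, r1, #1 → r1=5-1=4
CMP r1, #1  (cmp 4,1)
BGT top: taken
ADD r7, r7, #15 → r7=45+15=60
SUB r1, r1, #1 → r1=4-1=3
CMP r1, #1  (cmp 3,1)
BGT top: taken
ADD r7, r7, #15 → r7=60+15=75
SUB r1, r1, #1 → r1=3-1=2
CMP r1, #1  (cmp 2,1)
BGT top: taken
ADD r7, r7, #15 → r7=75+15=90
SUB r1, r1, #1 → r1=2-1=1
CMP r1, #1  (cmp 1,1)
BGT top: not taken
halt.
Total executed instructions: 27.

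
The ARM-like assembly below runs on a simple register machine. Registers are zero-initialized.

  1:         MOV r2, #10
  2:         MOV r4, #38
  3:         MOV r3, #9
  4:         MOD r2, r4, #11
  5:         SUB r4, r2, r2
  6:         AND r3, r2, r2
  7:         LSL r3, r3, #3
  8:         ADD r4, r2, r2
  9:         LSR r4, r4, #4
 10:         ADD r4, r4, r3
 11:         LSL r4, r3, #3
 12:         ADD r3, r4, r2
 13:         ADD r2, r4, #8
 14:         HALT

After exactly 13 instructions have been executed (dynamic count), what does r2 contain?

MOV r2, #10 → r2=10
MOV r4, #38 → r4=38
MOV r3, #9 → r3=9
MOD r2, r4, #11 → r2=38%11=5
SUB r4, r2, r2 → r4=5-5=0
AND r3, r2, r2 → r3=5&5=5
LSL r3, r3, #3 → r3=5<<3=40
ADD r4, r2, r2 → r4=5+5=10
LSR r4, r4, #4 → r4=10>>4=0
ADD r4, r4, r3 → r4=0+40=40
LSL r4, r3, #3 → r4=40<<3=320
ADD r3, r4, r2 → r3=320+5=325
ADD r2, r4, #8 → r2=320+8=328
After step 13: r2 = 328.

328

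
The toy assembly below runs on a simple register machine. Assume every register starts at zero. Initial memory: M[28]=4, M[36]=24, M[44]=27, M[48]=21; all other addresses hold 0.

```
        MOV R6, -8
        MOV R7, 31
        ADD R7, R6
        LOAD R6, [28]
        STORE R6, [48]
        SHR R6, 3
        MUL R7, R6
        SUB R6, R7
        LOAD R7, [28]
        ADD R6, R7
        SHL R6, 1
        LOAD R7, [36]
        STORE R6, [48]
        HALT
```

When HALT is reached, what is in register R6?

after MOV R6, -8: R6=-8
after MOV R7, 31: R7=31
after ADD R7, R6: R7=31+(-8)=23
after LOAD R6, [28]: R6=M[28]=4
STORE R6, [48] → M[48]=4
after SHR R6, 3: R6=4>>3=0
after MUL R7, R6: R7=23*0=0
after SUB R6, R7: R6=0-0=0
after LOAD R7, [28]: R7=M[28]=4
after ADD R6, R7: R6=0+4=4
after SHL R6, 1: R6=4<<1=8
after LOAD R7, [36]: R7=M[36]=24
STORE R6, [48] → M[48]=8
halt.

8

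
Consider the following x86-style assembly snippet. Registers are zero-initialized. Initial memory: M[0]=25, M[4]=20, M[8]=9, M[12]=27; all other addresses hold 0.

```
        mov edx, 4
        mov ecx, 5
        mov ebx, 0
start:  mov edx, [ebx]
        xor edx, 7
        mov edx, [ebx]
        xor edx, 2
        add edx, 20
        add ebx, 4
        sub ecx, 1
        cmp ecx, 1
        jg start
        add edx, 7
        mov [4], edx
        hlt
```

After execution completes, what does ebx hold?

after mov edx, 4: edx=4
after mov ecx, 5: ecx=5
after mov ebx, 0: ebx=0
after mov edx, [ebx]: edx=M[0]=25
after xor edx, 7: edx=25^7=30
after mov edx, [ebx]: edx=M[0]=25
after xor edx, 2: edx=25^2=27
after add edx, 20: edx=27+20=47
after add ebx, 4: ebx=0+4=4
after sub ecx, 1: ecx=5-1=4
cmp ecx, 1  (cmp 4,1)
jg start: taken
after mov edx, [ebx]: edx=M[4]=20
after xor edx, 7: edx=20^7=19
after mov edx, [ebx]: edx=M[4]=20
after xor edx, 2: edx=20^2=22
after add edx, 20: edx=22+20=42
after add ebx, 4: ebx=4+4=8
after sub ecx, 1: ecx=4-1=3
cmp ecx, 1  (cmp 3,1)
jg start: taken
after mov edx, [ebx]: edx=M[8]=9
after xor edx, 7: edx=9^7=14
after mov edx, [ebx]: edx=M[8]=9
after xor edx, 2: edx=9^2=11
after add edx, 20: edx=11+20=31
after add ebx, 4: ebx=8+4=12
after sub ecx, 1: ecx=3-1=2
cmp ecx, 1  (cmp 2,1)
jg start: taken
after mov edx, [ebx]: edx=M[12]=27
after xor edx, 7: edx=27^7=28
after mov edx, [ebx]: edx=M[12]=27
after xor edx, 2: edx=27^2=25
after add edx, 20: edx=25+20=45
after add ebx, 4: ebx=12+4=16
after sub ecx, 1: ecx=2-1=1
cmp ecx, 1  (cmp 1,1)
jg start: not taken
after add edx, 7: edx=45+7=52
mov [4], edx → M[4]=52
halt.

16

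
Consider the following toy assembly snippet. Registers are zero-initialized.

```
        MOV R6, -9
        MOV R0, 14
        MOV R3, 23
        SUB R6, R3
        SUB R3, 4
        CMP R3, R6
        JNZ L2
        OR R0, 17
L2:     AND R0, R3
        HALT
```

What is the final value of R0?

2

R6=-9
R0=14
R3=23
R6=(-9)-23=-32
R3=23-4=19
CMP R3, R6  (cmp 19,-32)
JNZ L2: taken
R0=14&19=2
halt.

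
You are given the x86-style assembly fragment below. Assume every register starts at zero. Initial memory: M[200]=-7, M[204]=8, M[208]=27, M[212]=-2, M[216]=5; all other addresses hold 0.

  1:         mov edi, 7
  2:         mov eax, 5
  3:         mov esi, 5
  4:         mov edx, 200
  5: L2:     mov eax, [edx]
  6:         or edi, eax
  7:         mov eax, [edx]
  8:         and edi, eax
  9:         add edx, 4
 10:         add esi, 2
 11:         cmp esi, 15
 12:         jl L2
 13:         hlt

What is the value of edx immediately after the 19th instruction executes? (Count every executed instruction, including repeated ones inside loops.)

208

edi=7
eax=5
esi=5
edx=200
eax=M[200]=-7
edi=7|(-7)=-1
eax=M[200]=-7
edi=(-1)&(-7)=-7
edx=200+4=204
esi=5+2=7
cmp esi, 15  (cmp 7,15)
jl L2: taken
eax=M[204]=8
edi=(-7)|8=-7
eax=M[204]=8
edi=(-7)&8=8
edx=204+4=208
esi=7+2=9
cmp esi, 15  (cmp 9,15)
After step 19: edx = 208.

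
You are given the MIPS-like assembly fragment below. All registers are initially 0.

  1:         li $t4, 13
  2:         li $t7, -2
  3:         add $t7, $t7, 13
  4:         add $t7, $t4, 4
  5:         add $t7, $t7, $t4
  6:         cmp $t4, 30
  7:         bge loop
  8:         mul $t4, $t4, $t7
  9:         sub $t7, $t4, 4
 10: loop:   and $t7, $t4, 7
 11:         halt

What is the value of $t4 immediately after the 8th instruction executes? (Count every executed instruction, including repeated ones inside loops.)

li $t4, 13 → $t4=13
li $t7, -2 → $t7=-2
add $t7, $t7, 13 → $t7=(-2)+13=11
add $t7, $t4, 4 → $t7=13+4=17
add $t7, $t7, $t4 → $t7=17+13=30
cmp $t4, 30  (cmp 13,30)
bge loop: not taken
mul $t4, $t4, $t7 → $t4=13*30=390
After step 8: $t4 = 390.

390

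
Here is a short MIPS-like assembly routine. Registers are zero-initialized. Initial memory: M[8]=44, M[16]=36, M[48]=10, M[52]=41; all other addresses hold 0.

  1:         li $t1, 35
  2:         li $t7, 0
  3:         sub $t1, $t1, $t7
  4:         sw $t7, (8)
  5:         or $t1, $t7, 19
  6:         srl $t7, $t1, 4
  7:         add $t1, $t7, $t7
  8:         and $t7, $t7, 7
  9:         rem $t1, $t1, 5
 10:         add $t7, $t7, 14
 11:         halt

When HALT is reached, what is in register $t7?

li $t1, 35 → $t1=35
li $t7, 0 → $t7=0
sub $t1, $t1, $t7 → $t1=35-0=35
sw $t7, (8) → M[8]=0
or $t1, $t7, 19 → $t1=0|19=19
srl $t7, $t1, 4 → $t7=19>>4=1
add $t1, $t7, $t7 → $t1=1+1=2
and $t7, $t7, 7 → $t7=1&7=1
rem $t1, $t1, 5 → $t1=2%5=2
add $t7, $t7, 14 → $t7=1+14=15
halt.

15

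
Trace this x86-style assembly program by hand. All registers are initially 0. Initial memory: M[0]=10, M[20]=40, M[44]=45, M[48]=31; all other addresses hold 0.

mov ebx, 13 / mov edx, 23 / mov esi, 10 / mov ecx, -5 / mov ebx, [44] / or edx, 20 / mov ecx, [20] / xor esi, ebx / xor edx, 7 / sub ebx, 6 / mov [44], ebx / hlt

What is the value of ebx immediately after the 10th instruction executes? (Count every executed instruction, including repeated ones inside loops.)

ebx=13
edx=23
esi=10
ecx=-5
ebx=M[44]=45
edx=23|20=23
ecx=M[20]=40
esi=10^45=39
edx=23^7=16
ebx=45-6=39
After step 10: ebx = 39.

39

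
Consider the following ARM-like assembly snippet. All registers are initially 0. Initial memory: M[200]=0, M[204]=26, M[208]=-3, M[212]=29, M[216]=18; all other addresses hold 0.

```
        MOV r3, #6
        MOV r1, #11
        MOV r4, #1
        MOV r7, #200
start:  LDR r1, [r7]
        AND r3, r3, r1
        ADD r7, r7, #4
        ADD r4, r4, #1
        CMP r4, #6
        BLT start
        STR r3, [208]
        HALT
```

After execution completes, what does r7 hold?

220

MOV r3, #6 → r3=6
MOV r1, #11 → r1=11
MOV r4, #1 → r4=1
MOV r7, #200 → r7=200
LDR r1, [r7] → r1=M[200]=0
AND r3, r3, r1 → r3=6&0=0
ADD r7, r7, #4 → r7=200+4=204
ADD r4, r4, #1 → r4=1+1=2
CMP r4, #6  (cmp 2,6)
BLT start: taken
LDR r1, [r7] → r1=M[204]=26
AND r3, r3, r1 → r3=0&26=0
ADD r7, r7, #4 → r7=204+4=208
ADD r4, r4, #1 → r4=2+1=3
CMP r4, #6  (cmp 3,6)
BLT start: taken
LDR r1, [r7] → r1=M[208]=-3
AND r3, r3, r1 → r3=0&(-3)=0
ADD r7, r7, #4 → r7=208+4=212
ADD r4, r4, #1 → r4=3+1=4
CMP r4, #6  (cmp 4,6)
BLT start: taken
LDR r1, [r7] → r1=M[212]=29
AND r3, r3, r1 → r3=0&29=0
ADD r7, r7, #4 → r7=212+4=216
ADD r4, r4, #1 → r4=4+1=5
CMP r4, #6  (cmp 5,6)
BLT start: taken
LDR r1, [r7] → r1=M[216]=18
AND r3, r3, r1 → r3=0&18=0
ADD r7, r7, #4 → r7=216+4=220
ADD r4, r4, #1 → r4=5+1=6
CMP r4, #6  (cmp 6,6)
BLT start: not taken
STR r3, [208] → M[208]=0
halt.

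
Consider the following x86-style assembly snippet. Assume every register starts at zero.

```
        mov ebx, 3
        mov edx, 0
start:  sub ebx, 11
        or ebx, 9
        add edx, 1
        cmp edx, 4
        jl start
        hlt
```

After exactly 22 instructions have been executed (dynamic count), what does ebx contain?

ebx=3
edx=0
ebx=3-11=-8
ebx=(-8)|9=-7
edx=0+1=1
cmp edx, 4  (cmp 1,4)
jl start: taken
ebx=(-7)-11=-18
ebx=(-18)|9=-17
edx=1+1=2
cmp edx, 4  (cmp 2,4)
jl start: taken
ebx=(-17)-11=-28
ebx=(-28)|9=-19
edx=2+1=3
cmp edx, 4  (cmp 3,4)
jl start: taken
ebx=(-19)-11=-30
ebx=(-30)|9=-21
edx=3+1=4
cmp edx, 4  (cmp 4,4)
jl start: not taken
After step 22: ebx = -21.

-21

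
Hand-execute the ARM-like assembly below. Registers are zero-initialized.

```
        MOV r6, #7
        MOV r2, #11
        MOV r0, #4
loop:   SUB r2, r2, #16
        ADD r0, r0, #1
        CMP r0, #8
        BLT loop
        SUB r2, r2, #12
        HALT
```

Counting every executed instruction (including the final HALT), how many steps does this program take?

21

MOV r6, #7 → r6=7
MOV r2, #11 → r2=11
MOV r0, #4 → r0=4
SUB r2, r2, #16 → r2=11-16=-5
ADD r0, r0, #1 → r0=4+1=5
CMP r0, #8  (cmp 5,8)
BLT loop: taken
SUB r2, r2, #16 → r2=(-5)-16=-21
ADD r0, r0, #1 → r0=5+1=6
CMP r0, #8  (cmp 6,8)
BLT loop: taken
SUB r2, r2, #16 → r2=(-21)-16=-37
ADD r0, r0, #1 → r0=6+1=7
CMP r0, #8  (cmp 7,8)
BLT loop: taken
SUB r2, r2, #16 → r2=(-37)-16=-53
ADD r0, r0, #1 → r0=7+1=8
CMP r0, #8  (cmp 8,8)
BLT loop: not taken
SUB r2, r2, #12 → r2=(-53)-12=-65
halt.
Total executed instructions: 21.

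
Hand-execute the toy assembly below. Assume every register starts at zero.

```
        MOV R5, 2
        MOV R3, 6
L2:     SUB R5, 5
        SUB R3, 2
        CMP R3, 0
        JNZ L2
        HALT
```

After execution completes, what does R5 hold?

-13

after MOV R5, 2: R5=2
after MOV R3, 6: R3=6
after SUB R5, 5: R5=2-5=-3
after SUB R3, 2: R3=6-2=4
CMP R3, 0  (cmp 4,0)
JNZ L2: taken
after SUB R5, 5: R5=(-3)-5=-8
after SUB R3, 2: R3=4-2=2
CMP R3, 0  (cmp 2,0)
JNZ L2: taken
after SUB R5, 5: R5=(-8)-5=-13
after SUB R3, 2: R3=2-2=0
CMP R3, 0  (cmp 0,0)
JNZ L2: not taken
halt.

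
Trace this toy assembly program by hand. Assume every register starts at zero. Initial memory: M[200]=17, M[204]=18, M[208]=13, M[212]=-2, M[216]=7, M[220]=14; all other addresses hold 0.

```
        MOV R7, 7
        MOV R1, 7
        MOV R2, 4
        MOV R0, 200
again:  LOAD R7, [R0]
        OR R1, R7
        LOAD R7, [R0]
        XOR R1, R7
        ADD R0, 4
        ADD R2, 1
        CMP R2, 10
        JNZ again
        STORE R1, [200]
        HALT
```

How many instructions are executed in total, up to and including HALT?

54

after MOV R7, 7: R7=7
after MOV R1, 7: R1=7
after MOV R2, 4: R2=4
after MOV R0, 200: R0=200
after LOAD R7, [R0]: R7=M[200]=17
after OR R1, R7: R1=7|17=23
after LOAD R7, [R0]: R7=M[200]=17
after XOR R1, R7: R1=23^17=6
after ADD R0, 4: R0=200+4=204
after ADD R2, 1: R2=4+1=5
CMP R2, 10  (cmp 5,10)
JNZ again: taken
after LOAD R7, [R0]: R7=M[204]=18
after OR R1, R7: R1=6|18=22
after LOAD R7, [R0]: R7=M[204]=18
after XOR R1, R7: R1=22^18=4
after ADD R0, 4: R0=204+4=208
after ADD R2, 1: R2=5+1=6
CMP R2, 10  (cmp 6,10)
JNZ again: taken
after LOAD R7, [R0]: R7=M[208]=13
after OR R1, R7: R1=4|13=13
after LOAD R7, [R0]: R7=M[208]=13
after XOR R1, R7: R1=13^13=0
after ADD R0, 4: R0=208+4=212
after ADD R2, 1: R2=6+1=7
CMP R2, 10  (cmp 7,10)
JNZ again: taken
after LOAD R7, [R0]: R7=M[212]=-2
after OR R1, R7: R1=0|(-2)=-2
after LOAD R7, [R0]: R7=M[212]=-2
after XOR R1, R7: R1=(-2)^(-2)=0
after ADD R0, 4: R0=212+4=216
after ADD R2, 1: R2=7+1=8
CMP R2, 10  (cmp 8,10)
JNZ again: taken
after LOAD R7, [R0]: R7=M[216]=7
after OR R1, R7: R1=0|7=7
after LOAD R7, [R0]: R7=M[216]=7
after XOR R1, R7: R1=7^7=0
after ADD R0, 4: R0=216+4=220
after ADD R2, 1: R2=8+1=9
CMP R2, 10  (cmp 9,10)
JNZ again: taken
after LOAD R7, [R0]: R7=M[220]=14
after OR R1, R7: R1=0|14=14
after LOAD R7, [R0]: R7=M[220]=14
after XOR R1, R7: R1=14^14=0
after ADD R0, 4: R0=220+4=224
after ADD R2, 1: R2=9+1=10
CMP R2, 10  (cmp 10,10)
JNZ again: not taken
STORE R1, [200] → M[200]=0
halt.
Total executed instructions: 54.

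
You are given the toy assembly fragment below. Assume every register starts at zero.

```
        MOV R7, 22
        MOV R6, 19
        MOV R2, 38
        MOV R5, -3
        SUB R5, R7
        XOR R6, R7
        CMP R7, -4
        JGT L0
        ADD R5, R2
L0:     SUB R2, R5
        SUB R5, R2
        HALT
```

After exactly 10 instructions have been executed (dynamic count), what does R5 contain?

-88

after MOV R7, 22: R7=22
after MOV R6, 19: R6=19
after MOV R2, 38: R2=38
after MOV R5, -3: R5=-3
after SUB R5, R7: R5=(-3)-22=-25
after XOR R6, R7: R6=19^22=5
CMP R7, -4  (cmp 22,-4)
JGT L0: taken
after SUB R2, R5: R2=38-(-25)=63
after SUB R5, R2: R5=(-25)-63=-88
After step 10: R5 = -88.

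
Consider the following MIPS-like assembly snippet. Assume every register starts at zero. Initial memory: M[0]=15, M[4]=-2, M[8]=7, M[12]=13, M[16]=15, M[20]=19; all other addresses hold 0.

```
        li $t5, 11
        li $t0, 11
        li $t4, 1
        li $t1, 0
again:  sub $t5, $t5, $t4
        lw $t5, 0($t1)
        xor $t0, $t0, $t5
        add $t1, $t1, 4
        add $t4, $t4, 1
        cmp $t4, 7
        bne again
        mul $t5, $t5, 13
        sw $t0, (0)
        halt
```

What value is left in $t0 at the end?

-20

$t5=11
$t0=11
$t4=1
$t1=0
$t5=11-1=10
$t5=M[0]=15
$t0=11^15=4
$t1=0+4=4
$t4=1+1=2
cmp $t4, 7  (cmp 2,7)
bne again: taken
$t5=15-2=13
$t5=M[4]=-2
$t0=4^(-2)=-6
$t1=4+4=8
$t4=2+1=3
cmp $t4, 7  (cmp 3,7)
bne again: taken
$t5=(-2)-3=-5
$t5=M[8]=7
$t0=(-6)^7=-3
$t1=8+4=12
$t4=3+1=4
cmp $t4, 7  (cmp 4,7)
bne again: taken
$t5=7-4=3
$t5=M[12]=13
$t0=(-3)^13=-16
$t1=12+4=16
$t4=4+1=5
cmp $t4, 7  (cmp 5,7)
bne again: taken
$t5=13-5=8
$t5=M[16]=15
$t0=(-16)^15=-1
$t1=16+4=20
$t4=5+1=6
cmp $t4, 7  (cmp 6,7)
bne again: taken
$t5=15-6=9
$t5=M[20]=19
$t0=(-1)^19=-20
$t1=20+4=24
$t4=6+1=7
cmp $t4, 7  (cmp 7,7)
bne again: not taken
$t5=19*13=247
sw $t0, (0) → M[0]=-20
halt.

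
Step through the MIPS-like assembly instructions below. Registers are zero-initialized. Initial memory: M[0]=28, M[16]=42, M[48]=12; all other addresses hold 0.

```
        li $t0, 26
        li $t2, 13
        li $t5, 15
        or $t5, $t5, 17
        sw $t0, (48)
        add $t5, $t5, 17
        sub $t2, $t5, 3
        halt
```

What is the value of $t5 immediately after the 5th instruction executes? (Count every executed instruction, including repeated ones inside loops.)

after li $t0, 26: $t0=26
after li $t2, 13: $t2=13
after li $t5, 15: $t5=15
after or $t5, $t5, 17: $t5=15|17=31
sw $t0, (48) → M[48]=26
After step 5: $t5 = 31.

31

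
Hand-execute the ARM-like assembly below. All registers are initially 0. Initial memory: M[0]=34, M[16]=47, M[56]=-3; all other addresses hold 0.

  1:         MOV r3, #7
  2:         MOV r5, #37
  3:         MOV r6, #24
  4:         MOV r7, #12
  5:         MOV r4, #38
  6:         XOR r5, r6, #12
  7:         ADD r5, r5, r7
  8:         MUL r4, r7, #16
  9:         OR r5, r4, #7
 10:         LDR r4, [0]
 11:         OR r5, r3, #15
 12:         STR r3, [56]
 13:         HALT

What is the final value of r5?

after MOV r3, #7: r3=7
after MOV r5, #37: r5=37
after MOV r6, #24: r6=24
after MOV r7, #12: r7=12
after MOV r4, #38: r4=38
after XOR r5, r6, #12: r5=24^12=20
after ADD r5, r5, r7: r5=20+12=32
after MUL r4, r7, #16: r4=12*16=192
after OR r5, r4, #7: r5=192|7=199
after LDR r4, [0]: r4=M[0]=34
after OR r5, r3, #15: r5=7|15=15
STR r3, [56] → M[56]=7
halt.

15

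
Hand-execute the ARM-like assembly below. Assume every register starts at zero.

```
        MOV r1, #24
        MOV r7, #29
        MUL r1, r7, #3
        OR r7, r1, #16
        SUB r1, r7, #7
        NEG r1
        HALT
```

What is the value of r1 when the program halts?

MOV r1, #24 → r1=24
MOV r7, #29 → r7=29
MUL r1, r7, #3 → r1=29*3=87
OR r7, r1, #16 → r7=87|16=87
SUB r1, r7, #7 → r1=87-7=80
NEG r1 → r1=-(80)=-80
halt.

-80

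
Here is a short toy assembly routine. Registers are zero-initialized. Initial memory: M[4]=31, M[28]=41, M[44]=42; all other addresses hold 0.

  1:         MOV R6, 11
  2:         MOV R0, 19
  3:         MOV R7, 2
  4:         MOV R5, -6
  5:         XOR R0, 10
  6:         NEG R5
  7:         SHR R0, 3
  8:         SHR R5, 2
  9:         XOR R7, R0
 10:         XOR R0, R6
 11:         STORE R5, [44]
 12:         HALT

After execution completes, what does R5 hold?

MOV R6, 11 → R6=11
MOV R0, 19 → R0=19
MOV R7, 2 → R7=2
MOV R5, -6 → R5=-6
XOR R0, 10 → R0=19^10=25
NEG R5 → R5=-(-6)=6
SHR R0, 3 → R0=25>>3=3
SHR R5, 2 → R5=6>>2=1
XOR R7, R0 → R7=2^3=1
XOR R0, R6 → R0=3^11=8
STORE R5, [44] → M[44]=1
halt.

1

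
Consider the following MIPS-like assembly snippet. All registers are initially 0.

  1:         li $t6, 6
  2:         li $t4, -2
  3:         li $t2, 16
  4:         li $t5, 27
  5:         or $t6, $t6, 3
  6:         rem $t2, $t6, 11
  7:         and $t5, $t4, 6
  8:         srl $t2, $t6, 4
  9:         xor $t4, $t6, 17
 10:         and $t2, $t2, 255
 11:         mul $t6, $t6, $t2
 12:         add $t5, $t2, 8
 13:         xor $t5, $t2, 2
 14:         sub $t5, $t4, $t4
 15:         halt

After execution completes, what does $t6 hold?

0

after li $t6, 6: $t6=6
after li $t4, -2: $t4=-2
after li $t2, 16: $t2=16
after li $t5, 27: $t5=27
after or $t6, $t6, 3: $t6=6|3=7
after rem $t2, $t6, 11: $t2=7%11=7
after and $t5, $t4, 6: $t5=(-2)&6=6
after srl $t2, $t6, 4: $t2=7>>4=0
after xor $t4, $t6, 17: $t4=7^17=22
after and $t2, $t2, 255: $t2=0&255=0
after mul $t6, $t6, $t2: $t6=7*0=0
after add $t5, $t2, 8: $t5=0+8=8
after xor $t5, $t2, 2: $t5=0^2=2
after sub $t5, $t4, $t4: $t5=22-22=0
halt.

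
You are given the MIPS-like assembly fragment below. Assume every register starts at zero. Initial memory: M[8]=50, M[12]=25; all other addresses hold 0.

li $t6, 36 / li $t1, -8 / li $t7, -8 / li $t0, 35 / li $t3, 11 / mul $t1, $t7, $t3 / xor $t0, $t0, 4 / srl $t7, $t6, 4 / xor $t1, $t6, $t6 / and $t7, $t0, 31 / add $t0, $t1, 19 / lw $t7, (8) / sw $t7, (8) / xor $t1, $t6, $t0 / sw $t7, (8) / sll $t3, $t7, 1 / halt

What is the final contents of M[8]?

50

li $t6, 36 → $t6=36
li $t1, -8 → $t1=-8
li $t7, -8 → $t7=-8
li $t0, 35 → $t0=35
li $t3, 11 → $t3=11
mul $t1, $t7, $t3 → $t1=(-8)*11=-88
xor $t0, $t0, 4 → $t0=35^4=39
srl $t7, $t6, 4 → $t7=36>>4=2
xor $t1, $t6, $t6 → $t1=36^36=0
and $t7, $t0, 31 → $t7=39&31=7
add $t0, $t1, 19 → $t0=0+19=19
lw $t7, (8) → $t7=M[8]=50
sw $t7, (8) → M[8]=50
xor $t1, $t6, $t0 → $t1=36^19=55
sw $t7, (8) → M[8]=50
sll $t3, $t7, 1 → $t3=50<<1=100
halt.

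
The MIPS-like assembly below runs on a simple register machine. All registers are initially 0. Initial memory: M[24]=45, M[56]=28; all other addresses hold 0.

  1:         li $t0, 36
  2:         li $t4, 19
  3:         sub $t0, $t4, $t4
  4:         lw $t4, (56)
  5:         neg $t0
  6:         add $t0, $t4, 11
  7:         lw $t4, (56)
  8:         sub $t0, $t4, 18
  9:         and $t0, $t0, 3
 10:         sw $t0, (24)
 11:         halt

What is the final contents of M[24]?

$t0=36
$t4=19
$t0=19-19=0
$t4=M[56]=28
$t0=-(0)=0
$t0=28+11=39
$t4=M[56]=28
$t0=28-18=10
$t0=10&3=2
sw $t0, (24) → M[24]=2
halt.

2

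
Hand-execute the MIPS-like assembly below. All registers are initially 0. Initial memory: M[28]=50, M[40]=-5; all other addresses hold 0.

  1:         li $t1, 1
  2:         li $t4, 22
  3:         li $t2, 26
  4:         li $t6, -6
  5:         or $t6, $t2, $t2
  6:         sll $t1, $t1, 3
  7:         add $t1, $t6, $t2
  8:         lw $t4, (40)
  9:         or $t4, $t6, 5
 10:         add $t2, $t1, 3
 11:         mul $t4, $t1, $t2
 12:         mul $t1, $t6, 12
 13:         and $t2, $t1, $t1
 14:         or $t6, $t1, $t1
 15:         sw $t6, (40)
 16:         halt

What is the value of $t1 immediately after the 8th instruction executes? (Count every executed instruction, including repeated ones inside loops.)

52

after li $t1, 1: $t1=1
after li $t4, 22: $t4=22
after li $t2, 26: $t2=26
after li $t6, -6: $t6=-6
after or $t6, $t2, $t2: $t6=26|26=26
after sll $t1, $t1, 3: $t1=1<<3=8
after add $t1, $t6, $t2: $t1=26+26=52
after lw $t4, (40): $t4=M[40]=-5
After step 8: $t1 = 52.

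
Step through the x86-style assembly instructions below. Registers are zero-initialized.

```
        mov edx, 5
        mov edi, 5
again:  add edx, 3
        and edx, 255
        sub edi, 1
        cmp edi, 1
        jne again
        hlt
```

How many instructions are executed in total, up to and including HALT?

after mov edx, 5: edx=5
after mov edi, 5: edi=5
after add edx, 3: edx=5+3=8
after and edx, 255: edx=8&255=8
after sub edi, 1: edi=5-1=4
cmp edi, 1  (cmp 4,1)
jne again: taken
after add edx, 3: edx=8+3=11
after and edx, 255: edx=11&255=11
after sub edi, 1: edi=4-1=3
cmp edi, 1  (cmp 3,1)
jne again: taken
after add edx, 3: edx=11+3=14
after and edx, 255: edx=14&255=14
after sub edi, 1: edi=3-1=2
cmp edi, 1  (cmp 2,1)
jne again: taken
after add edx, 3: edx=14+3=17
after and edx, 255: edx=17&255=17
after sub edi, 1: edi=2-1=1
cmp edi, 1  (cmp 1,1)
jne again: not taken
halt.
Total executed instructions: 23.

23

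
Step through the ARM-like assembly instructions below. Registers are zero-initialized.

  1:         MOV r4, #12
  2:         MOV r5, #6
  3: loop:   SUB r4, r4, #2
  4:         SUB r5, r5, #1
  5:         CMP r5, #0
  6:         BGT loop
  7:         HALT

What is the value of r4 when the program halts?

0

r4=12
r5=6
r4=12-2=10
r5=6-1=5
CMP r5, #0  (cmp 5,0)
BGT loop: taken
r4=10-2=8
r5=5-1=4
CMP r5, #0  (cmp 4,0)
BGT loop: taken
r4=8-2=6
r5=4-1=3
CMP r5, #0  (cmp 3,0)
BGT loop: taken
r4=6-2=4
r5=3-1=2
CMP r5, #0  (cmp 2,0)
BGT loop: taken
r4=4-2=2
r5=2-1=1
CMP r5, #0  (cmp 1,0)
BGT loop: taken
r4=2-2=0
r5=1-1=0
CMP r5, #0  (cmp 0,0)
BGT loop: not taken
halt.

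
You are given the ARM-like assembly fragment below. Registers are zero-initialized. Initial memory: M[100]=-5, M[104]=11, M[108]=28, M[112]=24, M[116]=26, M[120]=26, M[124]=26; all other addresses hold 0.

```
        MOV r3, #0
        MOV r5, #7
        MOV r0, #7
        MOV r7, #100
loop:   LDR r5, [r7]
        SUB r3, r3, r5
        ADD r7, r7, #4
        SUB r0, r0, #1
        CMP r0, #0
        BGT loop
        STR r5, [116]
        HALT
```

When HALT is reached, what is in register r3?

MOV r3, #0 → r3=0
MOV r5, #7 → r5=7
MOV r0, #7 → r0=7
MOV r7, #100 → r7=100
LDR r5, [r7] → r5=M[100]=-5
SUB r3, r3, r5 → r3=0-(-5)=5
ADD r7, r7, #4 → r7=100+4=104
SUB r0, r0, #1 → r0=7-1=6
CMP r0, #0  (cmp 6,0)
BGT loop: taken
LDR r5, [r7] → r5=M[104]=11
SUB r3, r3, r5 → r3=5-11=-6
ADD r7, r7, #4 → r7=104+4=108
SUB r0, r0, #1 → r0=6-1=5
CMP r0, #0  (cmp 5,0)
BGT loop: taken
LDR r5, [r7] → r5=M[108]=28
SUB r3, r3, r5 → r3=(-6)-28=-34
ADD r7, r7, #4 → r7=108+4=112
SUB r0, r0, #1 → r0=5-1=4
CMP r0, #0  (cmp 4,0)
BGT loop: taken
LDR r5, [r7] → r5=M[112]=24
SUB r3, r3, r5 → r3=(-34)-24=-58
ADD r7, r7, #4 → r7=112+4=116
SUB r0, r0, #1 → r0=4-1=3
CMP r0, #0  (cmp 3,0)
BGT loop: taken
LDR r5, [r7] → r5=M[116]=26
SUB r3, r3, r5 → r3=(-58)-26=-84
ADD r7, r7, #4 → r7=116+4=120
SUB r0, r0, #1 → r0=3-1=2
CMP r0, #0  (cmp 2,0)
BGT loop: taken
LDR r5, [r7] → r5=M[120]=26
SUB r3, r3, r5 → r3=(-84)-26=-110
ADD r7, r7, #4 → r7=120+4=124
SUB r0, r0, #1 → r0=2-1=1
CMP r0, #0  (cmp 1,0)
BGT loop: taken
LDR r5, [r7] → r5=M[124]=26
SUB r3, r3, r5 → r3=(-110)-26=-136
ADD r7, r7, #4 → r7=124+4=128
SUB r0, r0, #1 → r0=1-1=0
CMP r0, #0  (cmp 0,0)
BGT loop: not taken
STR r5, [116] → M[116]=26
halt.

-136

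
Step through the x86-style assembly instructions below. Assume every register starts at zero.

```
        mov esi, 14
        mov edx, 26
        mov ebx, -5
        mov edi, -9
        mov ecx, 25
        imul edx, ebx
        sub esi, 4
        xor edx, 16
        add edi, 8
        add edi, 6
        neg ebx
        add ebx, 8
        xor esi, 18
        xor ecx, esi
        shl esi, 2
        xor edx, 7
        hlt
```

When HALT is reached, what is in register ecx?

mov esi, 14 → esi=14
mov edx, 26 → edx=26
mov ebx, -5 → ebx=-5
mov edi, -9 → edi=-9
mov ecx, 25 → ecx=25
imul edx, ebx → edx=26*(-5)=-130
sub esi, 4 → esi=14-4=10
xor edx, 16 → edx=(-130)^16=-146
add edi, 8 → edi=(-9)+8=-1
add edi, 6 → edi=(-1)+6=5
neg ebx → ebx=-(-5)=5
add ebx, 8 → ebx=5+8=13
xor esi, 18 → esi=10^18=24
xor ecx, esi → ecx=25^24=1
shl esi, 2 → esi=24<<2=96
xor edx, 7 → edx=(-146)^7=-151
halt.

1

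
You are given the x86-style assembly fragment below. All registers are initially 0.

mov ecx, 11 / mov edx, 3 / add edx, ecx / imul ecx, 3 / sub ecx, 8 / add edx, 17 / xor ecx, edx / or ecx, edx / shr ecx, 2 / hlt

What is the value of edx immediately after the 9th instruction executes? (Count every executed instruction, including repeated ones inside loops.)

mov ecx, 11 → ecx=11
mov edx, 3 → edx=3
add edx, ecx → edx=3+11=14
imul ecx, 3 → ecx=11*3=33
sub ecx, 8 → ecx=33-8=25
add edx, 17 → edx=14+17=31
xor ecx, edx → ecx=25^31=6
or ecx, edx → ecx=6|31=31
shr ecx, 2 → ecx=31>>2=7
After step 9: edx = 31.

31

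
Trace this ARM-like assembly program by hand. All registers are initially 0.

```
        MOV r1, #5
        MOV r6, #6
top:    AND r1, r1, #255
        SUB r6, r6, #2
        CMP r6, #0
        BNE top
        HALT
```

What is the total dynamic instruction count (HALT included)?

r1=5
r6=6
r1=5&255=5
r6=6-2=4
CMP r6, #0  (cmp 4,0)
BNE top: taken
r1=5&255=5
r6=4-2=2
CMP r6, #0  (cmp 2,0)
BNE top: taken
r1=5&255=5
r6=2-2=0
CMP r6, #0  (cmp 0,0)
BNE top: not taken
halt.
Total executed instructions: 15.

15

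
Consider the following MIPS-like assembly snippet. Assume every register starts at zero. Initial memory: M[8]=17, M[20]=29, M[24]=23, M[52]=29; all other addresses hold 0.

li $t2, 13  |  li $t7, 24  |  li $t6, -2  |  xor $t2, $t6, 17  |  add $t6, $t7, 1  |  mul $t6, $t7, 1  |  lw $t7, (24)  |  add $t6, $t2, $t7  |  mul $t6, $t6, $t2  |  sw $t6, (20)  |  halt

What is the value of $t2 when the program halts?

-17

after li $t2, 13: $t2=13
after li $t7, 24: $t7=24
after li $t6, -2: $t6=-2
after xor $t2, $t6, 17: $t2=(-2)^17=-17
after add $t6, $t7, 1: $t6=24+1=25
after mul $t6, $t7, 1: $t6=24*1=24
after lw $t7, (24): $t7=M[24]=23
after add $t6, $t2, $t7: $t6=(-17)+23=6
after mul $t6, $t6, $t2: $t6=6*(-17)=-102
sw $t6, (20) → M[20]=-102
halt.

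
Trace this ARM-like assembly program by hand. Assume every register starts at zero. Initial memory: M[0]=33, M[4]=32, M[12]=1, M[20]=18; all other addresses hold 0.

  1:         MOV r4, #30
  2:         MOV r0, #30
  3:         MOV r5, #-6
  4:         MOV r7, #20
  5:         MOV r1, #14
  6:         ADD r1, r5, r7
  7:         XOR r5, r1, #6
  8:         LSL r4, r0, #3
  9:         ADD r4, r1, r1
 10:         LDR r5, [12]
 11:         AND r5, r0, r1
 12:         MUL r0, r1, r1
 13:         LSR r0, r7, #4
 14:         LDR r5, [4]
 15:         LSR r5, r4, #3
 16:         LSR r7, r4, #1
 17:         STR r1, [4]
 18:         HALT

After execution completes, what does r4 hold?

after MOV r4, #30: r4=30
after MOV r0, #30: r0=30
after MOV r5, #-6: r5=-6
after MOV r7, #20: r7=20
after MOV r1, #14: r1=14
after ADD r1, r5, r7: r1=(-6)+20=14
after XOR r5, r1, #6: r5=14^6=8
after LSL r4, r0, #3: r4=30<<3=240
after ADD r4, r1, r1: r4=14+14=28
after LDR r5, [12]: r5=M[12]=1
after AND r5, r0, r1: r5=30&14=14
after MUL r0, r1, r1: r0=14*14=196
after LSR r0, r7, #4: r0=20>>4=1
after LDR r5, [4]: r5=M[4]=32
after LSR r5, r4, #3: r5=28>>3=3
after LSR r7, r4, #1: r7=28>>1=14
STR r1, [4] → M[4]=14
halt.

28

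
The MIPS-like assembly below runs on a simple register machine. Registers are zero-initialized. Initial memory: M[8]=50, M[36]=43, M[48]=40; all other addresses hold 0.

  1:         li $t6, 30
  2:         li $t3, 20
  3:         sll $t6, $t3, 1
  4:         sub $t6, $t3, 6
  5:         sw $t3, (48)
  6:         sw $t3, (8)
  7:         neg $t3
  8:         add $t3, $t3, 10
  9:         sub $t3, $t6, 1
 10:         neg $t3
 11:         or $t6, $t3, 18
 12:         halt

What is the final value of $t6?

-13

$t6=30
$t3=20
$t6=20<<1=40
$t6=20-6=14
sw $t3, (48) → M[48]=20
sw $t3, (8) → M[8]=20
$t3=-(20)=-20
$t3=(-20)+10=-10
$t3=14-1=13
$t3=-(13)=-13
$t6=(-13)|18=-13
halt.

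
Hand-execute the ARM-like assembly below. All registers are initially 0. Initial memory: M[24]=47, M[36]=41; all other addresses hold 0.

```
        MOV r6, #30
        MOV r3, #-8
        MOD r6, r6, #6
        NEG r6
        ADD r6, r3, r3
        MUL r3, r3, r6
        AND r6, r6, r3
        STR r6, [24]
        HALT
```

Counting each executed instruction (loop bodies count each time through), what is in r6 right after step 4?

0

r6=30
r3=-8
r6=30%6=0
r6=-(0)=0
After step 4: r6 = 0.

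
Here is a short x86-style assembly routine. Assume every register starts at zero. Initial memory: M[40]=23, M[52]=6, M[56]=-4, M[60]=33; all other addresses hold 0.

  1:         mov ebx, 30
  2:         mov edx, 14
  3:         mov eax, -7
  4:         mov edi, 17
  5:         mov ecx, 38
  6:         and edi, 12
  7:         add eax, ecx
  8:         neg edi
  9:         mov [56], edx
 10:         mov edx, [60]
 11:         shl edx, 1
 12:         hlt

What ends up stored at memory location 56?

14

ebx=30
edx=14
eax=-7
edi=17
ecx=38
edi=17&12=0
eax=(-7)+38=31
edi=-(0)=0
mov [56], edx → M[56]=14
edx=M[60]=33
edx=33<<1=66
halt.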